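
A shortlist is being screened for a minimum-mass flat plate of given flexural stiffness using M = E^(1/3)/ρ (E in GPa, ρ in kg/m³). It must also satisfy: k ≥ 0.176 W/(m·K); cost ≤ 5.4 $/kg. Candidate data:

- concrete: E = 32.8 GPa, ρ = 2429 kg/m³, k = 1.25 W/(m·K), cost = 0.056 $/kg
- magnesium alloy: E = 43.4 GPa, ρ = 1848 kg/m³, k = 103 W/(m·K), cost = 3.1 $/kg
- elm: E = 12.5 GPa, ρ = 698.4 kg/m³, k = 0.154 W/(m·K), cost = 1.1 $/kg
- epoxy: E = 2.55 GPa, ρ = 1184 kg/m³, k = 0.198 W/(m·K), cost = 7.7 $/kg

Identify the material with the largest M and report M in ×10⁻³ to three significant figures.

magnesium alloy, M = 1.90×10⁻³

Screen on constraints: k ≥ 0.176 W/(m·K); cost ≤ 5.4 $/kg. Survivors: concrete, magnesium alloy.
Per-candidate index values:
  magnesium alloy: M = 1.90×10⁻³
  concrete: M = 1.32×10⁻³
Highest index: magnesium alloy.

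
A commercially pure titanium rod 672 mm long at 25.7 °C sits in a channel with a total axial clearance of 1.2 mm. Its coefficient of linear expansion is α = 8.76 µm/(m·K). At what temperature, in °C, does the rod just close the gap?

230 °C

α·L₀·ΔT = 1.2 mm ⇒ ΔT = 1.2 / (8.76×10⁻⁶ × 672.0) = 203.8 K.
T = 25.7 + 203.8 = 229.5 °C.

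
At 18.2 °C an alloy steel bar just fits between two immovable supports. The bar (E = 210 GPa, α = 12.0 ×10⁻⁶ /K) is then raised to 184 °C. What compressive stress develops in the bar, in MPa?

ΔT = 165.8 K. Constrained thermal stress σ = E·α·ΔT = 210.0×10³ MPa × 12.0×10⁻⁶ × 165.8 = 418 MPa (compressive).

418 MPa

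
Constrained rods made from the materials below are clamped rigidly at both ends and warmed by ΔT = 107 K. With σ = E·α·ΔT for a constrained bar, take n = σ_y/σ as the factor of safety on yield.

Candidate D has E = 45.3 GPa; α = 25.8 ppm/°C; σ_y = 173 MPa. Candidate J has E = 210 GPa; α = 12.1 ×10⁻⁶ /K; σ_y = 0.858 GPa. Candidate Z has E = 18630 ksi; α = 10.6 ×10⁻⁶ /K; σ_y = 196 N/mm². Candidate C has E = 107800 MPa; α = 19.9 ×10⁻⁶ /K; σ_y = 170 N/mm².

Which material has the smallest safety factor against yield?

candidate C

Converting E to GPa, α to ×10⁻⁶/K, σ_y to MPa, then σ and n for each:
  candidate D: E = 45.30, α = 25.8, σ_y = 173.0 → σ = 125 MPa, n = 1.38
  candidate J: E = 210.0, α = 12.1, σ_y = 858.0 → σ = 272 MPa, n = 3.16
  candidate Z: E = 128.4, α = 10.6, σ_y = 196.0 → σ = 146 MPa, n = 1.35
  candidate C: E = 107.8, α = 19.9, σ_y = 170.0 → σ = 230 MPa, n = 0.741
Candidate C has the lowest safety factor, n = 0.741.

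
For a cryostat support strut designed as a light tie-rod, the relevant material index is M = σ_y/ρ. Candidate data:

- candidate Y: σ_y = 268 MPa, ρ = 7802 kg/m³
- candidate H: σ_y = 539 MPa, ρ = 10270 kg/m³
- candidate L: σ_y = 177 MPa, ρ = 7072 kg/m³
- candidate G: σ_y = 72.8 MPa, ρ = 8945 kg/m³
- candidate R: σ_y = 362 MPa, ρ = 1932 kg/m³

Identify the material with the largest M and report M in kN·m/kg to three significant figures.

Per-candidate index values:
  candidate R: M = 187 kN·m/kg
  candidate H: M = 52.5 kN·m/kg
  candidate Y: M = 34.4 kN·m/kg
  candidate L: M = 25.0 kN·m/kg
  candidate G: M = 8.14 kN·m/kg
The maximum is for candidate R.

candidate R, M = 187 kN·m/kg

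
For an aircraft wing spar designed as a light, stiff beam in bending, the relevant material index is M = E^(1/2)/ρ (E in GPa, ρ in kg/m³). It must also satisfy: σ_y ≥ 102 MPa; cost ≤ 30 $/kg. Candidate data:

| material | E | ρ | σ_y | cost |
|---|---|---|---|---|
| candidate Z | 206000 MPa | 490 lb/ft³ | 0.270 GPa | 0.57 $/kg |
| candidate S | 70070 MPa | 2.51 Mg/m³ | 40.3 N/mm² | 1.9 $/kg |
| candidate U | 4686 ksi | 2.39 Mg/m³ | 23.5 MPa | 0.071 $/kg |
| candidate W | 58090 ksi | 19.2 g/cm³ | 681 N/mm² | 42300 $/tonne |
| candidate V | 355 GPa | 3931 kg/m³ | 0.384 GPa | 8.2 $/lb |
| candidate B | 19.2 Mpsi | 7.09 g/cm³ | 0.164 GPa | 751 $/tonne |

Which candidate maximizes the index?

Screen on constraints: σ_y ≥ 102 MPa; cost ≤ 30 $/kg. Survivors: candidate Z, candidate V, candidate B.
After converting to SI:
  candidate Z: E = 206.0 GPa, ρ = 7849 kg/m³
  candidate V: E = 355.0 GPa, ρ = 3931 kg/m³
  candidate B: E = 132.4 GPa, ρ = 7090 kg/m³
  candidate V: M = 4.79×10⁻³
  candidate Z: M = 1.83×10⁻³
  candidate B: M = 1.62×10⁻³
The maximum is for candidate V.

candidate V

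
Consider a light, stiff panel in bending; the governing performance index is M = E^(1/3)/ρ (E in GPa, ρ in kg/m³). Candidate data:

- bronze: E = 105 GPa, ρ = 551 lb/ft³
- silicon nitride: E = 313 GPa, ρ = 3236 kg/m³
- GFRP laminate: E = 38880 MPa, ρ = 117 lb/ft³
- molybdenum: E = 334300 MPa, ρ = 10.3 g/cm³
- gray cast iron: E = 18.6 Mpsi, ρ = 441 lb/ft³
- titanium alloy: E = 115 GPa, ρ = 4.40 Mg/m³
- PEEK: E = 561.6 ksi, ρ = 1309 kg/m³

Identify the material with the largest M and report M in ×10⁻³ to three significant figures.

Putting every candidate on a common basis:
  bronze: E = 105.0 GPa, ρ = 8826 kg/m³
  silicon nitride: E = 313.0 GPa, ρ = 3236 kg/m³
  GFRP laminate: E = 38.88 GPa, ρ = 1874 kg/m³
  molybdenum: E = 334.3 GPa, ρ = 10300 kg/m³
  gray cast iron: E = 128.2 GPa, ρ = 7064 kg/m³
  titanium alloy: E = 115.0 GPa, ρ = 4400 kg/m³
  PEEK: E = 3.872 GPa, ρ = 1309 kg/m³
  silicon nitride: M = 2.10×10⁻³
  GFRP laminate: M = 1.81×10⁻³
  PEEK: M = 1.20×10⁻³
  titanium alloy: M = 1.11×10⁻³
  gray cast iron: M = 0.714×10⁻³
  molybdenum: M = 0.674×10⁻³
  bronze: M = 0.535×10⁻³
Silicon nitride has the largest M.

silicon nitride, M = 2.10×10⁻³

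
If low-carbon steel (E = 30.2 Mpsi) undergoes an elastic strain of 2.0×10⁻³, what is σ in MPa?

416 MPa

E = 30.2 Mpsi = 208.2 GPa.
σ = E·ε = 208200 MPa × 2.0×10⁻³ = 416 MPa.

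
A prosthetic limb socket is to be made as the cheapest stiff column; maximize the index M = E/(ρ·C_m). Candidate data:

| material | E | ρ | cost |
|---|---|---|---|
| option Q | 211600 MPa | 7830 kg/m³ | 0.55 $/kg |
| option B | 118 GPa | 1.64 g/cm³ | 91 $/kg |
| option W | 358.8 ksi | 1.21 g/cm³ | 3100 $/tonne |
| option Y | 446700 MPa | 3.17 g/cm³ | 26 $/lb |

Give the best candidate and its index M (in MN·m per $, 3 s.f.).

option Q, M = 49.1 MN·m per $

After converting to SI:
  option Q: E = 211.6 GPa, ρ = 7830 kg/m³, cost = 0.5500 $/kg
  option B: E = 118.0 GPa, ρ = 1640 kg/m³, cost = 91.00 $/kg
  option W: E = 2.474 GPa, ρ = 1210 kg/m³, cost = 3.100 $/kg
  option Y: E = 446.7 GPa, ρ = 3170 kg/m³, cost = 57.32 $/kg
  option Q: M = 49.1 MN·m per $
  option Y: M = 2.46 MN·m per $
  option B: M = 0.791 MN·m per $
  option W: M = 0.660 MN·m per $
Option Q has the largest M.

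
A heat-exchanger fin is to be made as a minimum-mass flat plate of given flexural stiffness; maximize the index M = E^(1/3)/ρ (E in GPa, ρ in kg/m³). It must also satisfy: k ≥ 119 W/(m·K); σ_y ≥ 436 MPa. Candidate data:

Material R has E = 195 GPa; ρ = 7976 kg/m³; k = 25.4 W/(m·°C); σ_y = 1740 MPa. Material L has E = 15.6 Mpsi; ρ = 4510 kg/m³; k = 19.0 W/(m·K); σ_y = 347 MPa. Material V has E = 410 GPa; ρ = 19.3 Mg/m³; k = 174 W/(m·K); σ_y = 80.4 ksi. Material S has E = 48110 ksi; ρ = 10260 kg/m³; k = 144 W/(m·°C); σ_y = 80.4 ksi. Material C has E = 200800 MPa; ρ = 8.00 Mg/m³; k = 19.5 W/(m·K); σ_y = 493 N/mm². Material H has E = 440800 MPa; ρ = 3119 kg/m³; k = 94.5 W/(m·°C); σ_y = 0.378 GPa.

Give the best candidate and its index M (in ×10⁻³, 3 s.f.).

Screen on constraints: k ≥ 119 W/(m·K); σ_y ≥ 436 MPa. Survivors: material V, material S.
After converting to SI:
  material V: E = 410.0 GPa, ρ = 19300 kg/m³
  material S: E = 331.7 GPa, ρ = 10260 kg/m³
  material S: M = 0.675×10⁻³
  material V: M = 0.385×10⁻³
Highest index: material S.

material S, M = 0.675×10⁻³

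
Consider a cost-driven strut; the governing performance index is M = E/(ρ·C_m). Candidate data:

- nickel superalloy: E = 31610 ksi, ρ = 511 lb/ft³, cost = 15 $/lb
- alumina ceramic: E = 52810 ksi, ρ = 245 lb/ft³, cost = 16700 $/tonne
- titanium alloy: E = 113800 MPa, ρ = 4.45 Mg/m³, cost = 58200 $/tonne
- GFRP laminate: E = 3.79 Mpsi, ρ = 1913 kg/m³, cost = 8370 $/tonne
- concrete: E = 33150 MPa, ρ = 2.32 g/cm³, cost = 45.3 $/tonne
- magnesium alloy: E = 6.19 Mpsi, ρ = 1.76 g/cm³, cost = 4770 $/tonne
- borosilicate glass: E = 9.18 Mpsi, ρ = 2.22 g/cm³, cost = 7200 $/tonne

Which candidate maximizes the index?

concrete

Convert each candidate to consistent units, then evaluate M:
  nickel superalloy: E = 217.9 GPa, ρ = 8185 kg/m³, cost = 33.07 $/kg
  alumina ceramic: E = 364.1 GPa, ρ = 3925 kg/m³, cost = 16.70 $/kg
  titanium alloy: E = 113.8 GPa, ρ = 4450 kg/m³, cost = 58.20 $/kg
  GFRP laminate: E = 26.13 GPa, ρ = 1913 kg/m³, cost = 8.370 $/kg
  concrete: E = 33.15 GPa, ρ = 2320 kg/m³, cost = 0.04530 $/kg
  magnesium alloy: E = 42.68 GPa, ρ = 1760 kg/m³, cost = 4.770 $/kg
  borosilicate glass: E = 63.29 GPa, ρ = 2220 kg/m³, cost = 7.200 $/kg
  concrete: M = 315 MN·m per $
  alumina ceramic: M = 5.56 MN·m per $
  magnesium alloy: M = 5.08 MN·m per $
  borosilicate glass: M = 3.96 MN·m per $
  GFRP laminate: M = 1.63 MN·m per $
  nickel superalloy: M = 0.805 MN·m per $
  titanium alloy: M = 0.439 MN·m per $
The maximum is for concrete.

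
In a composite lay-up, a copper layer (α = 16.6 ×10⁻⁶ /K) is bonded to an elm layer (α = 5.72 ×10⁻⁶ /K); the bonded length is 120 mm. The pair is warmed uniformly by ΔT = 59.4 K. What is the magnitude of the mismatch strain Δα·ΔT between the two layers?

6.46×10⁻⁴

Δα = |16.6 − 5.72|×10⁻⁶/K = 10.9×10⁻⁶/K.
Mismatch strain = Δα·ΔT = 10.9×10⁻⁶ × 59.4 = 6.46×10⁻⁴.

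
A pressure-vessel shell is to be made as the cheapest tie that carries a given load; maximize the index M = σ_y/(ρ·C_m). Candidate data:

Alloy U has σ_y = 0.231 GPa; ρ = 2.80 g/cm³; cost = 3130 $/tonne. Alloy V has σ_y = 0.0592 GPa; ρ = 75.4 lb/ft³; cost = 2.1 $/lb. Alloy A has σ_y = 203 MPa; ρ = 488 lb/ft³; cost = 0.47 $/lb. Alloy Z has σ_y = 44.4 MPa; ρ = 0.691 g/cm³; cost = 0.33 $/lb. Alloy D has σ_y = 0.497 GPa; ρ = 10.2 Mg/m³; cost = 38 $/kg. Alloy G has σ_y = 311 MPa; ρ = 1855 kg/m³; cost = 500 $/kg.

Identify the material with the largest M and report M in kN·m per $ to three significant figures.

alloy Z, M = 88.3 kN·m per $

After converting to SI:
  alloy U: σ_y = 231.0 MPa, ρ = 2800 kg/m³, cost = 3.130 $/kg
  alloy V: σ_y = 59.20 MPa, ρ = 1208 kg/m³, cost = 4.630 $/kg
  alloy A: σ_y = 203.0 MPa, ρ = 7817 kg/m³, cost = 1.036 $/kg
  alloy Z: σ_y = 44.40 MPa, ρ = 691.0 kg/m³, cost = 0.7275 $/kg
  alloy D: σ_y = 497.0 MPa, ρ = 10200 kg/m³, cost = 38.00 $/kg
  alloy G: σ_y = 311.0 MPa, ρ = 1855 kg/m³, cost = 500.0 $/kg
  alloy Z: M = 88.3 kN·m per $
  alloy U: M = 26.4 kN·m per $
  alloy A: M = 25.1 kN·m per $
  alloy V: M = 10.6 kN·m per $
  alloy D: M = 1.28 kN·m per $
  alloy G: M = 0.335 kN·m per $
Alloy Z ranks first.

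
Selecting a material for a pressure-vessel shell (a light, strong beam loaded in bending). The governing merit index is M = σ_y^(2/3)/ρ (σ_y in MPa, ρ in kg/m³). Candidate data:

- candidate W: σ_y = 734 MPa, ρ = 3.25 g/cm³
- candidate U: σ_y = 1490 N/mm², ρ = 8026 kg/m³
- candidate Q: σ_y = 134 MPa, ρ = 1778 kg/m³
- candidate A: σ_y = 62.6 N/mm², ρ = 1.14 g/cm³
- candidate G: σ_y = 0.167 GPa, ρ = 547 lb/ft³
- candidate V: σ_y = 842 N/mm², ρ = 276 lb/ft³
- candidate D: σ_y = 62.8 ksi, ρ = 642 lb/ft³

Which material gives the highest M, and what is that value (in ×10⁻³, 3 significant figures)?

candidate W, M = 25.0×10⁻³

Convert each candidate to consistent units, then evaluate M:
  candidate W: σ_y = 734.0 MPa, ρ = 3250 kg/m³
  candidate U: σ_y = 1490 MPa, ρ = 8026 kg/m³
  candidate Q: σ_y = 134.0 MPa, ρ = 1778 kg/m³
  candidate A: σ_y = 62.60 MPa, ρ = 1140 kg/m³
  candidate G: σ_y = 167.0 MPa, ρ = 8762 kg/m³
  candidate V: σ_y = 842.0 MPa, ρ = 4421 kg/m³
  candidate D: σ_y = 433.0 MPa, ρ = 10280 kg/m³
  candidate W: M = 25.0×10⁻³
  candidate V: M = 20.2×10⁻³
  candidate U: M = 16.3×10⁻³
  candidate Q: M = 14.7×10⁻³
  candidate A: M = 13.8×10⁻³
  candidate D: M = 5.57×10⁻³
  candidate G: M = 3.46×10⁻³
Highest index: candidate W.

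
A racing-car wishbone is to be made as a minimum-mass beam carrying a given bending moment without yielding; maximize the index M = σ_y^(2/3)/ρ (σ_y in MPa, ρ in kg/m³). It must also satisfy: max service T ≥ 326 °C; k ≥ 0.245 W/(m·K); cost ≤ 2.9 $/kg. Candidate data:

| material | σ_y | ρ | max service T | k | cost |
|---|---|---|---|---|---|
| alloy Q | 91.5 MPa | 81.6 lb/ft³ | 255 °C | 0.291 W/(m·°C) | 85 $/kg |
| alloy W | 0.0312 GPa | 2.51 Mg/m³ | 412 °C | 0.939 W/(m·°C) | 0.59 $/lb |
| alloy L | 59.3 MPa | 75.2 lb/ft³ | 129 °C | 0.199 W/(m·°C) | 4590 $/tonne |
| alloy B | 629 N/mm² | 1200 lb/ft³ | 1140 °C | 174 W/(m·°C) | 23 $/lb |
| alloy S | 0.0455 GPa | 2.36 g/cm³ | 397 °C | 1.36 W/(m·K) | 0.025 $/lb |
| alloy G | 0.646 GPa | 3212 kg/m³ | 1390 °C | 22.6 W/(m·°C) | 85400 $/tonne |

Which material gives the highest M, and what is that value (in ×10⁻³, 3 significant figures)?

alloy S, M = 5.40×10⁻³

Screen on constraints: max service T ≥ 326 °C; k ≥ 0.245 W/(m·K); cost ≤ 2.9 $/kg. Survivors: alloy W, alloy S.
Convert each candidate to consistent units, then evaluate M:
  alloy W: σ_y = 31.20 MPa, ρ = 2510 kg/m³
  alloy S: σ_y = 45.50 MPa, ρ = 2360 kg/m³
  alloy S: M = 5.40×10⁻³
  alloy W: M = 3.95×10⁻³
Alloy S ranks first.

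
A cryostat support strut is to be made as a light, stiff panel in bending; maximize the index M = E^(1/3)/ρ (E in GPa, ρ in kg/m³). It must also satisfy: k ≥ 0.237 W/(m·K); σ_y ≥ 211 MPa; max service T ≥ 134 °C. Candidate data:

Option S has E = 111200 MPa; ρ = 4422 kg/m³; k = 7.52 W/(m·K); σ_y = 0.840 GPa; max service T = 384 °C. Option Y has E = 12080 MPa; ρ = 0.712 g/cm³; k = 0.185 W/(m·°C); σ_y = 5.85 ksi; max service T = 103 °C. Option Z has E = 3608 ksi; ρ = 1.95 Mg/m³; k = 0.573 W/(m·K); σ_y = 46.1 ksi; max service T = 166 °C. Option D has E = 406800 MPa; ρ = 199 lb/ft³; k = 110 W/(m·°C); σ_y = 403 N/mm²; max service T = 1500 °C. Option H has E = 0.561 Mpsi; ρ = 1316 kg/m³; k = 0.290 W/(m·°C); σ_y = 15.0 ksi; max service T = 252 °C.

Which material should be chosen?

Screen on constraints: k ≥ 0.237 W/(m·K); σ_y ≥ 211 MPa; max service T ≥ 134 °C. Survivors: option S, option Z, option D.
Convert each candidate to consistent units, then evaluate M:
  option S: E = 111.2 GPa, ρ = 4422 kg/m³
  option Z: E = 24.88 GPa, ρ = 1950 kg/m³
  option D: E = 406.8 GPa, ρ = 3188 kg/m³
  option D: M = 2.32×10⁻³
  option Z: M = 1.50×10⁻³
  option S: M = 1.09×10⁻³
Option D has the largest M.

option D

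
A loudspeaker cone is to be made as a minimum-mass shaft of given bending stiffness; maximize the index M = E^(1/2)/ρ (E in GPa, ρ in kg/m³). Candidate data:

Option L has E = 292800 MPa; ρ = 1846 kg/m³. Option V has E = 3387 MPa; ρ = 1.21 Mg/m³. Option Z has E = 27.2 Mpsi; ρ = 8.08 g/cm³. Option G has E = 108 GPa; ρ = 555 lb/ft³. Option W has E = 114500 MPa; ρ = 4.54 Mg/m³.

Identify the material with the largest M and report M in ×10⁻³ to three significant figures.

option L, M = 9.27×10⁻³

After converting to SI:
  option L: E = 292.8 GPa, ρ = 1846 kg/m³
  option V: E = 3.387 GPa, ρ = 1210 kg/m³
  option Z: E = 187.5 GPa, ρ = 8080 kg/m³
  option G: E = 108.0 GPa, ρ = 8890 kg/m³
  option W: E = 114.5 GPa, ρ = 4540 kg/m³
  option L: M = 9.27×10⁻³
  option W: M = 2.36×10⁻³
  option Z: M = 1.69×10⁻³
  option V: M = 1.52×10⁻³
  option G: M = 1.17×10⁻³
The maximum is for option L.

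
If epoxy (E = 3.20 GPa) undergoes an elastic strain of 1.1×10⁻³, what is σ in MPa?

σ = E·ε = 3200 MPa × 1.1×10⁻³ = 3.52 MPa.

3.52 MPa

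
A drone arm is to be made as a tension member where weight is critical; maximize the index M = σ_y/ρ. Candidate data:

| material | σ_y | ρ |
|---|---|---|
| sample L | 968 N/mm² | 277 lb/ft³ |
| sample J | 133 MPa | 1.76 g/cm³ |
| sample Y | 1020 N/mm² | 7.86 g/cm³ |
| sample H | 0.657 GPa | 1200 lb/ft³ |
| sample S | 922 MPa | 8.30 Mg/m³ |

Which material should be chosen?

Putting every candidate on a common basis:
  sample L: σ_y = 968.0 MPa, ρ = 4437 kg/m³
  sample J: σ_y = 133.0 MPa, ρ = 1760 kg/m³
  sample Y: σ_y = 1020 MPa, ρ = 7860 kg/m³
  sample H: σ_y = 657.0 MPa, ρ = 19220 kg/m³
  sample S: σ_y = 922.0 MPa, ρ = 8300 kg/m³
  sample L: M = 218 kN·m/kg
  sample Y: M = 130 kN·m/kg
  sample S: M = 111 kN·m/kg
  sample J: M = 75.6 kN·m/kg
  sample H: M = 34.2 kN·m/kg
Highest index: sample L.

sample L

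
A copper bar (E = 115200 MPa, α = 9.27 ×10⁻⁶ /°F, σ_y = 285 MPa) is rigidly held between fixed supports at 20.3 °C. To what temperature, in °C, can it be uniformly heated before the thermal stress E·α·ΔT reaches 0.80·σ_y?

139 °C

E = 115200 MPa = 115.2 GPa.
α = 9.27×10⁻⁶/°F × 9/5 = 16.7×10⁻⁶/K.
E·α·ΔT = 228.0 MPa ⇒ ΔT = 228.0 / (115.2×10³ × 16.7×10⁻⁶) = 118.6 K.
T = 20.3 + 118.6 = 138.9 °C.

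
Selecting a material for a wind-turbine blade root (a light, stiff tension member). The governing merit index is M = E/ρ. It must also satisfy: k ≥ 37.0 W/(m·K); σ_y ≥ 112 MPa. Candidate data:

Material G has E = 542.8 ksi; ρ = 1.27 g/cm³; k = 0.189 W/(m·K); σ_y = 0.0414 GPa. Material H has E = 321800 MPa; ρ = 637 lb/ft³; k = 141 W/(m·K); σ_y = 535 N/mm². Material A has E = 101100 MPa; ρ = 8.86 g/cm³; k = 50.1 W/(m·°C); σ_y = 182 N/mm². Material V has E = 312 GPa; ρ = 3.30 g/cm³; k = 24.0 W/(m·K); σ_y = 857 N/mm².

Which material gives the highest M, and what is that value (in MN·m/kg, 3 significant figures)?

Screen on constraints: k ≥ 37.0 W/(m·K); σ_y ≥ 112 MPa. Survivors: material H, material A.
Normalizing units and computing the index:
  material H: E = 321.8 GPa, ρ = 10200 kg/m³
  material A: E = 101.1 GPa, ρ = 8860 kg/m³
  material H: M = 31.5 MN·m/kg
  material A: M = 11.4 MN·m/kg
The maximum is for material H.

material H, M = 31.5 MN·m/kg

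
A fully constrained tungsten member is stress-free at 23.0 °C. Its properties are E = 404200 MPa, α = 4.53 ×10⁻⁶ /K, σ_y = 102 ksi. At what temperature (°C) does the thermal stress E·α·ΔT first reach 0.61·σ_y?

257 °C

E = 404200 MPa = 404.2 GPa.
σ_y = 102 ksi = 703.3 MPa.
E·α·ΔT = 429.0 MPa ⇒ ΔT = 429.0 / (404.2×10³ × 4.53×10⁻⁶) = 234.3 K.
T = 23.0 + 234.3 = 257.3 °C.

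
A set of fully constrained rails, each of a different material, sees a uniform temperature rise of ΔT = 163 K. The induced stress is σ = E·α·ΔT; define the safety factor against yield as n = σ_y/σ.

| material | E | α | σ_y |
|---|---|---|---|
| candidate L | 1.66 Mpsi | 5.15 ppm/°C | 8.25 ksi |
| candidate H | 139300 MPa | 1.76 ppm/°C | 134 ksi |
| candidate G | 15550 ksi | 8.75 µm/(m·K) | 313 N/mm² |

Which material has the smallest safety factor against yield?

candidate G

Converting E to GPa, α to ×10⁻⁶/K, σ_y to MPa, then σ and n for each:
  candidate L: E = 11.45, α = 5.15, σ_y = 56.88 → σ = 9.61 MPa, n = 5.92
  candidate H: E = 139.3, α = 1.76, σ_y = 923.9 → σ = 40.0 MPa, n = 23.1
  candidate G: E = 107.2, α = 8.75, σ_y = 313.0 → σ = 153 MPa, n = 2.05
Smallest n: candidate G with n = 2.05.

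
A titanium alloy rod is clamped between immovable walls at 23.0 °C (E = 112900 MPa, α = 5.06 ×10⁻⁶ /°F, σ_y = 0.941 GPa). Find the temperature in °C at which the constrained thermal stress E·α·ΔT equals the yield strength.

938 °C

E = 112900 MPa = 112.9 GPa.
α = 5.06×10⁻⁶/°F × 9/5 = 9.11×10⁻⁶/K.
σ_y = 0.941 GPa = 941.0 MPa.
E·α·ΔT = 941.0 MPa ⇒ ΔT = 941.0 / (112.9×10³ × 9.11×10⁻⁶) = 915.1 K.
T = 23.0 + 915.1 = 938.1 °C.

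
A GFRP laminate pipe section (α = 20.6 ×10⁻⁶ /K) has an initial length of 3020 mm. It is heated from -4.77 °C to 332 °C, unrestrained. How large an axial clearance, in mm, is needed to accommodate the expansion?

21.0 mm

ΔT = 332 − (-4.77) = 336.8 K.
ΔL = α·L₀·ΔT = 20.6×10⁻⁶ × 3020 mm × 336.8 K = 21.0 mm.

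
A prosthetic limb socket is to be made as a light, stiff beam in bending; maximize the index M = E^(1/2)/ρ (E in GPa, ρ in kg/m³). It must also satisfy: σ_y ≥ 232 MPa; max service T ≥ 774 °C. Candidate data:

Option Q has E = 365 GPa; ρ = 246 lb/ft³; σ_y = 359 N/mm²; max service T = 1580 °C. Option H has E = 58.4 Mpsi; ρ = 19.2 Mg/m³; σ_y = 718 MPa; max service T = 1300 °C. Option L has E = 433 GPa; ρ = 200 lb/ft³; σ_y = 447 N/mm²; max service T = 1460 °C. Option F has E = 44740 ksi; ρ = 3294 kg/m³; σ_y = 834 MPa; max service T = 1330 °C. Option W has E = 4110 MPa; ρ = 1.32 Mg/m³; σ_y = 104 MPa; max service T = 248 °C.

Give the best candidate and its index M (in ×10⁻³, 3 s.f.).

option L, M = 6.50×10⁻³

Screen on constraints: σ_y ≥ 232 MPa; max service T ≥ 774 °C. Survivors: option Q, option H, option L, option F.
Convert each candidate to consistent units, then evaluate M:
  option Q: E = 365.0 GPa, ρ = 3941 kg/m³
  option H: E = 402.7 GPa, ρ = 19200 kg/m³
  option L: E = 433.0 GPa, ρ = 3204 kg/m³
  option F: E = 308.5 GPa, ρ = 3294 kg/m³
  option L: M = 6.50×10⁻³
  option F: M = 5.33×10⁻³
  option Q: M = 4.85×10⁻³
  option H: M = 1.05×10⁻³
Option L ranks first.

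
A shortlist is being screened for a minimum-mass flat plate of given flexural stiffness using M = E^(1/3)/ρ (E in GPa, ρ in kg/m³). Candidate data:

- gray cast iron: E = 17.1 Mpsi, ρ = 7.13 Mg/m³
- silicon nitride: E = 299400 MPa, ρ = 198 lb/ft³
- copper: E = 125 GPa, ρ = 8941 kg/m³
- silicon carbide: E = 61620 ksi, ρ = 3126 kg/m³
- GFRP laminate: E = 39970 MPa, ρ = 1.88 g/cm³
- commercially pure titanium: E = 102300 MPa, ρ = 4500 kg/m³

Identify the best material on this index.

Convert each candidate to consistent units, then evaluate M:
  gray cast iron: E = 117.9 GPa, ρ = 7130 kg/m³
  silicon nitride: E = 299.4 GPa, ρ = 3172 kg/m³
  copper: E = 125.0 GPa, ρ = 8941 kg/m³
  silicon carbide: E = 424.9 GPa, ρ = 3126 kg/m³
  GFRP laminate: E = 39.97 GPa, ρ = 1880 kg/m³
  commercially pure titanium: E = 102.3 GPa, ρ = 4500 kg/m³
  silicon carbide: M = 2.40×10⁻³
  silicon nitride: M = 2.11×10⁻³
  GFRP laminate: M = 1.82×10⁻³
  commercially pure titanium: M = 1.04×10⁻³
  gray cast iron: M = 0.688×10⁻³
  copper: M = 0.559×10⁻³
Silicon carbide ranks first.

silicon carbide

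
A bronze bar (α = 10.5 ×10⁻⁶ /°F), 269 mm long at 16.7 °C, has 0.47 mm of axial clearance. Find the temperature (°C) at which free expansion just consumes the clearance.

109 °C

α = 10.5×10⁻⁶/°F × 9/5 = 18.9×10⁻⁶/K.
α·L₀·ΔT = 0.47 mm ⇒ ΔT = 0.47 / (18.9×10⁻⁶ × 269.0) = 92.45 K.
T = 16.7 + 92.45 = 109.1 °C.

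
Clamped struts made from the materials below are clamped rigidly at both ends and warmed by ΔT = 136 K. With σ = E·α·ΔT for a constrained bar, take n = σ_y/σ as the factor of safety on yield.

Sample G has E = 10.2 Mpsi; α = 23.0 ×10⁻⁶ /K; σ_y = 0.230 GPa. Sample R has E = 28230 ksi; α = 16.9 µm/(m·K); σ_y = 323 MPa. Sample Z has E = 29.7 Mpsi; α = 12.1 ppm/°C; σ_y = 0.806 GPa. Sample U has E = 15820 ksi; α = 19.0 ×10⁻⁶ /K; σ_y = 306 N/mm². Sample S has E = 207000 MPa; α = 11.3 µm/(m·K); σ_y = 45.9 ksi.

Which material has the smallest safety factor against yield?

Per material, after unit conversion:
  sample G: E = 70.33, α = 23.0, σ_y = 230.0 → σ = 220 MPa, n = 1.05
  sample R: E = 194.6, α = 16.9, σ_y = 323.0 → σ = 447 MPa, n = 0.722
  sample Z: E = 204.8, α = 12.1, σ_y = 806.0 → σ = 337 MPa, n = 2.39
  sample U: E = 109.1, α = 19.0, σ_y = 306.0 → σ = 282 MPa, n = 1.09
  sample S: E = 207.0, α = 11.3, σ_y = 316.5 → σ = 318 MPa, n = 0.995
The minimum is sample R at n = 0.722.

sample R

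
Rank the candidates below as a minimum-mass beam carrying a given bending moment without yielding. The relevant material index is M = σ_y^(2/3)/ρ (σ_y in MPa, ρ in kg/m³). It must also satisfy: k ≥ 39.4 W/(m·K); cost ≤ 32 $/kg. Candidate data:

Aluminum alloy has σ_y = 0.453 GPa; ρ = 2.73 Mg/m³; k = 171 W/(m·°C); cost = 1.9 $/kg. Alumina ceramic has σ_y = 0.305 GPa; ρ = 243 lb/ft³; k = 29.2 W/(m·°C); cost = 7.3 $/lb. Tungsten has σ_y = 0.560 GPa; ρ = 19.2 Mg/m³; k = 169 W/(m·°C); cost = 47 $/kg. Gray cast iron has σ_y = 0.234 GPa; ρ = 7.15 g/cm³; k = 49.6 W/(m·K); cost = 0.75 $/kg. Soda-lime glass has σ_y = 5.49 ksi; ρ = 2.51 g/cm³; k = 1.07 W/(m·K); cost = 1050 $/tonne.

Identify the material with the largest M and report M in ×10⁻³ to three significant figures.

Screen on constraints: k ≥ 39.4 W/(m·K); cost ≤ 32 $/kg. Survivors: aluminum alloy, gray cast iron.
After converting to SI:
  aluminum alloy: σ_y = 453.0 MPa, ρ = 2730 kg/m³
  gray cast iron: σ_y = 234.0 MPa, ρ = 7150 kg/m³
  aluminum alloy: M = 21.6×10⁻³
  gray cast iron: M = 5.31×10⁻³
Highest index: aluminum alloy.

aluminum alloy, M = 21.6×10⁻³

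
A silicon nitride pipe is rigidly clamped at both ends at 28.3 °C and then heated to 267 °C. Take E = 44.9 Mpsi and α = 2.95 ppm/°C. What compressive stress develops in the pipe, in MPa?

218 MPa

E = 44.9 Mpsi = 309.6 GPa.
ΔT = 238.7 K. Constrained thermal stress σ = E·α·ΔT = 309.6×10³ MPa × 2.95×10⁻⁶ × 238.7 = 218 MPa (compressive).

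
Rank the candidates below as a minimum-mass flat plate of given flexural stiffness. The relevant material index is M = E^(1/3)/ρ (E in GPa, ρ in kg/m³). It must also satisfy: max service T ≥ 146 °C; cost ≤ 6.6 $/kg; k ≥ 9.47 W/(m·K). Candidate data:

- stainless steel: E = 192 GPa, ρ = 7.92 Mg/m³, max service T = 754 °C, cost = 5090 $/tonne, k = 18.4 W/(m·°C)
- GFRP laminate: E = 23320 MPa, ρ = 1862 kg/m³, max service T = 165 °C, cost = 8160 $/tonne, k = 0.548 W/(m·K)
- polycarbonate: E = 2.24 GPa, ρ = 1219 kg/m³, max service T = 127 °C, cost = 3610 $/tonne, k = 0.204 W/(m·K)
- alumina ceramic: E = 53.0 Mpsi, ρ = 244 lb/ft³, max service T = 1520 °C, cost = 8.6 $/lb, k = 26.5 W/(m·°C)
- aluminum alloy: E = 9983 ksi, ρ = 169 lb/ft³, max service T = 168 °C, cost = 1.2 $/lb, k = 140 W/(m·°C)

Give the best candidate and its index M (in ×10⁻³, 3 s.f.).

aluminum alloy, M = 1.51×10⁻³

Screen on constraints: max service T ≥ 146 °C; cost ≤ 6.6 $/kg; k ≥ 9.47 W/(m·K). Survivors: stainless steel, aluminum alloy.
Normalizing units and computing the index:
  stainless steel: E = 192.0 GPa, ρ = 7920 kg/m³
  aluminum alloy: E = 68.83 GPa, ρ = 2707 kg/m³
  aluminum alloy: M = 1.51×10⁻³
  stainless steel: M = 0.728×10⁻³
Aluminum alloy has the largest M.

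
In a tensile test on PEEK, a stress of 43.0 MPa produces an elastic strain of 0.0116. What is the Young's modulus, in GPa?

E = σ/ε = 43.0 MPa / 0.0116 = 3707 MPa = 3.71 GPa.

3.71 GPa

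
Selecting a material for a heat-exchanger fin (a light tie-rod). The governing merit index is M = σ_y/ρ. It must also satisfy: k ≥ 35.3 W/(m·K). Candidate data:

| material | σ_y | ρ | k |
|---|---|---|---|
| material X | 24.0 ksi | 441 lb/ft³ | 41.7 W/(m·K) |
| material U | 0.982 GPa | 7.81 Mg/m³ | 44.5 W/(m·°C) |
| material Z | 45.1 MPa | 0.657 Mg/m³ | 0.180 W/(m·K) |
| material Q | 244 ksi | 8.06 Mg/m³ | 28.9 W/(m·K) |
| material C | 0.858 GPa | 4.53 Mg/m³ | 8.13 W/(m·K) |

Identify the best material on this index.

Screen on constraints: k ≥ 35.3 W/(m·K). Survivors: material X, material U.
In SI units:
  material X: σ_y = 165.5 MPa, ρ = 7064 kg/m³
  material U: σ_y = 982.0 MPa, ρ = 7810 kg/m³
  material U: M = 126 kN·m/kg
  material X: M = 23.4 kN·m/kg
Material U has the largest M.

material U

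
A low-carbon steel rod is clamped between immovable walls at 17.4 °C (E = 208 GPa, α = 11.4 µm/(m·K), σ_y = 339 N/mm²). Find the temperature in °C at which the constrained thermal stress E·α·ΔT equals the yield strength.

160 °C

σ_y = 339 N/mm² = 339.0 MPa.
E·α·ΔT = 339.0 MPa ⇒ ΔT = 339.0 / (208.0×10³ × 11.4×10⁻⁶) = 143.0 K.
T = 17.4 + 143.0 = 160.4 °C.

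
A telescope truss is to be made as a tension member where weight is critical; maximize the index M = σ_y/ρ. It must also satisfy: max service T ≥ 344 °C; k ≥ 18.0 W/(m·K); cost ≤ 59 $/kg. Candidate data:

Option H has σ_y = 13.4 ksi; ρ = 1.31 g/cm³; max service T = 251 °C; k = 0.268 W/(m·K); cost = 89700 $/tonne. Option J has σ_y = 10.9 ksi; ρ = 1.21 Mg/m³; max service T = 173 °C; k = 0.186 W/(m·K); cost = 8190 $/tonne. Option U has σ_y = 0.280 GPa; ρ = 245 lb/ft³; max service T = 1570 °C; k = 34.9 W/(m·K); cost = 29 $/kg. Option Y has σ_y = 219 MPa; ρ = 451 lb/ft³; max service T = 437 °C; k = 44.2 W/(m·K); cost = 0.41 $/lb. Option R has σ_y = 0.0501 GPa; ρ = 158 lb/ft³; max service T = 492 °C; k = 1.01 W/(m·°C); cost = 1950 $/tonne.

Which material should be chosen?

option U

Screen on constraints: max service T ≥ 344 °C; k ≥ 18.0 W/(m·K); cost ≤ 59 $/kg. Survivors: option U, option Y.
Convert each candidate to consistent units, then evaluate M:
  option U: σ_y = 280.0 MPa, ρ = 3925 kg/m³
  option Y: σ_y = 219.0 MPa, ρ = 7224 kg/m³
  option U: M = 71.3 kN·m/kg
  option Y: M = 30.3 kN·m/kg
The maximum is for option U.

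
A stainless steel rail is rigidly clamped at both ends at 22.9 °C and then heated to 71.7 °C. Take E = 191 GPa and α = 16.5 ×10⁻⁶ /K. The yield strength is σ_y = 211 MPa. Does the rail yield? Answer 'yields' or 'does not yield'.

ΔT = 48.80 K. Constrained thermal stress σ = E·α·ΔT = 191.0×10³ MPa × 16.5×10⁻⁶ × 48.80 = 154 MPa (compressive).
Compare to σ_y = 211 MPa: σ < σ_y, so it does not yield.

does not yield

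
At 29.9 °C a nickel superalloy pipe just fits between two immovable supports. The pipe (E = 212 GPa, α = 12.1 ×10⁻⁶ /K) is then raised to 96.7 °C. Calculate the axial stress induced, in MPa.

ΔT = 66.80 K. Constrained thermal stress σ = E·α·ΔT = 212.0×10³ MPa × 12.1×10⁻⁶ × 66.80 = 171 MPa (compressive).

171 MPa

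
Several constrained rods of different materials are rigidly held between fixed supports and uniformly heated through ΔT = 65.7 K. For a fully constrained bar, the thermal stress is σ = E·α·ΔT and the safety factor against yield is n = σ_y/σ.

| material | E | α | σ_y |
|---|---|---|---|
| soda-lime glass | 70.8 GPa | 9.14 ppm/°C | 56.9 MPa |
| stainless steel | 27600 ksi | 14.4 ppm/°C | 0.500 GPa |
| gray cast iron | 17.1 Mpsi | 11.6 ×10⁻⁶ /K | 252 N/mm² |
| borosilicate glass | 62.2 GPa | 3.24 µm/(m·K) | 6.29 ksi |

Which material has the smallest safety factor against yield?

Per material, after unit conversion:
  soda-lime glass: E = 70.80, α = 9.14, σ_y = 56.90 → σ = 42.5 MPa, n = 1.34
  stainless steel: E = 190.3, α = 14.4, σ_y = 500.0 → σ = 180 MPa, n = 2.78
  gray cast iron: E = 117.9, α = 11.6, σ_y = 252.0 → σ = 89.9 MPa, n = 2.80
  borosilicate glass: E = 62.20, α = 3.24, σ_y = 43.37 → σ = 13.2 MPa, n = 3.28
Soda-lime glass has the lowest safety factor, n = 1.34.

soda-lime glass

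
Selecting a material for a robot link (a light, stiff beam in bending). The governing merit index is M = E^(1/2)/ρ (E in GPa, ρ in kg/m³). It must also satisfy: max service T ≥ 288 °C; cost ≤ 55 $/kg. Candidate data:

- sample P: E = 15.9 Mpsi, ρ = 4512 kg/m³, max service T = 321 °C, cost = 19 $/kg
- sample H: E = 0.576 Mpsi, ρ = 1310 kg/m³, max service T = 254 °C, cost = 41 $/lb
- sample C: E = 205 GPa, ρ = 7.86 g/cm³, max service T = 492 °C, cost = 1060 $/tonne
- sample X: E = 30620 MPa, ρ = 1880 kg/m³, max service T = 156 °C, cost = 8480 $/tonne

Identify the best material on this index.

sample P

Screen on constraints: max service T ≥ 288 °C; cost ≤ 55 $/kg. Survivors: sample P, sample C.
Normalizing units and computing the index:
  sample P: E = 109.6 GPa, ρ = 4512 kg/m³
  sample C: E = 205.0 GPa, ρ = 7860 kg/m³
  sample P: M = 2.32×10⁻³
  sample C: M = 1.82×10⁻³
Highest index: sample P.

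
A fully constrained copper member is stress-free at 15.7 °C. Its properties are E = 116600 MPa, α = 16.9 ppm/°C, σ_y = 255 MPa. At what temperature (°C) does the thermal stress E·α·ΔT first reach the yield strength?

145 °C

E = 116600 MPa = 116.6 GPa.
E·α·ΔT = 255.0 MPa ⇒ ΔT = 255.0 / (116.6×10³ × 16.9×10⁻⁶) = 129.4 K.
T = 15.7 + 129.4 = 145.1 °C.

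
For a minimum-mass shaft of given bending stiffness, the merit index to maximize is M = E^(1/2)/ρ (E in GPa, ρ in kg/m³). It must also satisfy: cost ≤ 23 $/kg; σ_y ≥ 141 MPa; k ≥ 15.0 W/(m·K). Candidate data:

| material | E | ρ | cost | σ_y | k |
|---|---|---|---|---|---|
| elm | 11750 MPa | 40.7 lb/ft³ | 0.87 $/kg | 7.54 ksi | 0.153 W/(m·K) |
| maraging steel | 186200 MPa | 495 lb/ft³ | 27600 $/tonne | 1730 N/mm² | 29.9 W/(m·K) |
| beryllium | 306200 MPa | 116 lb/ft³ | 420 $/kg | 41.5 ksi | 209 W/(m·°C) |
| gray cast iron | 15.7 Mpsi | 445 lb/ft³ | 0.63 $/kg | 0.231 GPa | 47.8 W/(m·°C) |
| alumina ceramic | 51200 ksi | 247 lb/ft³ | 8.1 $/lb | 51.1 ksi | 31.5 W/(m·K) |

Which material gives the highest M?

Screen on constraints: cost ≤ 23 $/kg; σ_y ≥ 141 MPa; k ≥ 15.0 W/(m·K). Survivors: gray cast iron, alumina ceramic.
Putting every candidate on a common basis:
  gray cast iron: E = 108.2 GPa, ρ = 7128 kg/m³
  alumina ceramic: E = 353.0 GPa, ρ = 3957 kg/m³
  alumina ceramic: M = 4.75×10⁻³
  gray cast iron: M = 1.46×10⁻³
Alumina ceramic ranks first.

alumina ceramic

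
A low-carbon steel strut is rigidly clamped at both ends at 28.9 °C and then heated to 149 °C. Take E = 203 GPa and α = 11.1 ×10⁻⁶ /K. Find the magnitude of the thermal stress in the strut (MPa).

ΔT = 120.1 K. Constrained thermal stress σ = E·α·ΔT = 203.0×10³ MPa × 11.1×10⁻⁶ × 120.1 = 271 MPa (compressive).

271 MPa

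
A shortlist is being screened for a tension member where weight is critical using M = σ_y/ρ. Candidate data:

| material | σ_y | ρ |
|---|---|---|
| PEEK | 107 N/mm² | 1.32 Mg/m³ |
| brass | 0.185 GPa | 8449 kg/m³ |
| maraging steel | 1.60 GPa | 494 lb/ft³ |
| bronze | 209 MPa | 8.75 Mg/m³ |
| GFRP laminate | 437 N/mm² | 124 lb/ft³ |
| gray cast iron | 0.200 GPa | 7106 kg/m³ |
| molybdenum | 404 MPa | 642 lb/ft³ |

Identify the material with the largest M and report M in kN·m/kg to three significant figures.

GFRP laminate, M = 220 kN·m/kg

In SI units:
  PEEK: σ_y = 107.0 MPa, ρ = 1320 kg/m³
  brass: σ_y = 185.0 MPa, ρ = 8449 kg/m³
  maraging steel: σ_y = 1600 MPa, ρ = 7913 kg/m³
  bronze: σ_y = 209.0 MPa, ρ = 8750 kg/m³
  GFRP laminate: σ_y = 437.0 MPa, ρ = 1986 kg/m³
  gray cast iron: σ_y = 200.0 MPa, ρ = 7106 kg/m³
  molybdenum: σ_y = 404.0 MPa, ρ = 10280 kg/m³
  GFRP laminate: M = 220 kN·m/kg
  maraging steel: M = 202 kN·m/kg
  PEEK: M = 81.1 kN·m/kg
  molybdenum: M = 39.3 kN·m/kg
  gray cast iron: M = 28.1 kN·m/kg
  bronze: M = 23.9 kN·m/kg
  brass: M = 21.9 kN·m/kg
The maximum is for GFRP laminate.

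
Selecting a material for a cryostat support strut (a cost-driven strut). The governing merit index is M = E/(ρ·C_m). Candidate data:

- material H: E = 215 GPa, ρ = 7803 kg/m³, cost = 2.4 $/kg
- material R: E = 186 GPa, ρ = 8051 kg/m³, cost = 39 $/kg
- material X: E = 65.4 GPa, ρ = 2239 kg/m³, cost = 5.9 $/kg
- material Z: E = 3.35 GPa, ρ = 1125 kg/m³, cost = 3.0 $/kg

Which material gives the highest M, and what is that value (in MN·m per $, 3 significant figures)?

material H, M = 11.5 MN·m per $

Per-candidate index values:
  material H: M = 11.5 MN·m per $
  material X: M = 4.95 MN·m per $
  material Z: M = 0.993 MN·m per $
  material R: M = 0.592 MN·m per $
Highest index: material H.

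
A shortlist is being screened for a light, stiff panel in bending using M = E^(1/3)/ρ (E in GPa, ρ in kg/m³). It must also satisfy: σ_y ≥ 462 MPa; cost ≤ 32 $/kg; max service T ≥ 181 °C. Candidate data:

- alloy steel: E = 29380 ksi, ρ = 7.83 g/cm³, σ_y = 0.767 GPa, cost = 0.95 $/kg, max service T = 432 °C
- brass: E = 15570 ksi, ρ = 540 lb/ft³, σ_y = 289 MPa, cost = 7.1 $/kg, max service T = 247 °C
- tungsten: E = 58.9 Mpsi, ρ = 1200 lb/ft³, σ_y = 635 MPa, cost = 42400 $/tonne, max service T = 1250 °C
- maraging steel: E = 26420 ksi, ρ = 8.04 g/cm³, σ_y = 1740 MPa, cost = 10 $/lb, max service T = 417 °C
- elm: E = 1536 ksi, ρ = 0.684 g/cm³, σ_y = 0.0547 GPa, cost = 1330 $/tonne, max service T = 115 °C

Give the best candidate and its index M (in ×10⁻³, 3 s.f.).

alloy steel, M = 0.750×10⁻³

Screen on constraints: σ_y ≥ 462 MPa; cost ≤ 32 $/kg; max service T ≥ 181 °C. Survivors: alloy steel, maraging steel.
Normalizing units and computing the index:
  alloy steel: E = 202.6 GPa, ρ = 7830 kg/m³
  maraging steel: E = 182.2 GPa, ρ = 8040 kg/m³
  alloy steel: M = 0.750×10⁻³
  maraging steel: M = 0.705×10⁻³
The maximum is for alloy steel.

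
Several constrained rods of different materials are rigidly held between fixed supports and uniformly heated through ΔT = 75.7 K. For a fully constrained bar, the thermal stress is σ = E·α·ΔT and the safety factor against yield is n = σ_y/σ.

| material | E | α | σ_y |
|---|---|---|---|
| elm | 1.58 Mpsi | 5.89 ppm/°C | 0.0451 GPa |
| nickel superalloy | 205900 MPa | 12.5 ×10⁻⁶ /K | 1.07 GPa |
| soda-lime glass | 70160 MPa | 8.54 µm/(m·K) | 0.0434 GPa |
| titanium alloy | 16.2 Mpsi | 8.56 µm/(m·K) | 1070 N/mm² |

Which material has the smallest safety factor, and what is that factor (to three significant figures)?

Per material, after unit conversion:
  elm: E = 10.89, α = 5.89, σ_y = 45.10 → σ = 4.86 MPa, n = 9.29
  nickel superalloy: E = 205.9, α = 12.5, σ_y = 1070 → σ = 195 MPa, n = 5.49
  soda-lime glass: E = 70.16, α = 8.54, σ_y = 43.40 → σ = 45.4 MPa, n = 0.957
  titanium alloy: E = 111.7, α = 8.56, σ_y = 1070 → σ = 72.4 MPa, n = 14.8
Smallest n: soda-lime glass with n = 0.957.

soda-lime glass, n = 0.957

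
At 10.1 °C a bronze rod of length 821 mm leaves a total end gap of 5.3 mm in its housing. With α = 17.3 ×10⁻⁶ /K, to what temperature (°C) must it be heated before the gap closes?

α·L₀·ΔT = 5.3 mm ⇒ ΔT = 5.3 / (17.3×10⁻⁶ × 821.0) = 373.2 K.
T = 10.1 + 373.2 = 383.3 °C.

383 °C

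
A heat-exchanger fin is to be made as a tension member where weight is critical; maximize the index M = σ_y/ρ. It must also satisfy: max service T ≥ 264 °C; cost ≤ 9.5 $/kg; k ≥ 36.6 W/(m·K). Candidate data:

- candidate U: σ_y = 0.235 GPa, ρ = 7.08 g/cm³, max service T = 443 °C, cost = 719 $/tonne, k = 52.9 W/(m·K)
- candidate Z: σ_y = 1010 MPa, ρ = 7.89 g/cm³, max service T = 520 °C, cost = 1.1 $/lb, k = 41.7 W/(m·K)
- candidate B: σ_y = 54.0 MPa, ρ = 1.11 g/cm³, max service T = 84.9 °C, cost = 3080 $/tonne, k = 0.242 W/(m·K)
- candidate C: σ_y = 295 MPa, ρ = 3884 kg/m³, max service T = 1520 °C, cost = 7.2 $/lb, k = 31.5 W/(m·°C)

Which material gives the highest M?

candidate Z

Screen on constraints: max service T ≥ 264 °C; cost ≤ 9.5 $/kg; k ≥ 36.6 W/(m·K). Survivors: candidate U, candidate Z.
Putting every candidate on a common basis:
  candidate U: σ_y = 235.0 MPa, ρ = 7080 kg/m³
  candidate Z: σ_y = 1010 MPa, ρ = 7890 kg/m³
  candidate Z: M = 128 kN·m/kg
  candidate U: M = 33.2 kN·m/kg
Candidate Z ranks first.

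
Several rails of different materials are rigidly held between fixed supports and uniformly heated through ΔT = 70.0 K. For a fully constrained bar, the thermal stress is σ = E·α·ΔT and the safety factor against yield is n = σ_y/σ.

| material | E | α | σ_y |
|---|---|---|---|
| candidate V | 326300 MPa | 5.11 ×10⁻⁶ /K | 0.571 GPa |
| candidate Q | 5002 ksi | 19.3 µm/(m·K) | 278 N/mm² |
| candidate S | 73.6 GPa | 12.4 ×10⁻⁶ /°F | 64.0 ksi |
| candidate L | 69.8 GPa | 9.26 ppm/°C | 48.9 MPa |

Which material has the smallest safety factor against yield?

In consistent units (E in GPa, α in ×10⁻⁶/K, σ_y in MPa):
  candidate V: E = 326.3, α = 5.11, σ_y = 571.0 → σ = 117 MPa, n = 4.89
  candidate Q: E = 34.49, α = 19.3, σ_y = 278.0 → σ = 46.6 MPa, n = 5.97
  candidate S: E = 73.60, α = 22.3, σ_y = 441.3 → σ = 115 MPa, n = 3.84
  candidate L: E = 69.80, α = 9.26, σ_y = 48.90 → σ = 45.2 MPa, n = 1.08
Candidate L has the lowest safety factor, n = 1.08.

candidate L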